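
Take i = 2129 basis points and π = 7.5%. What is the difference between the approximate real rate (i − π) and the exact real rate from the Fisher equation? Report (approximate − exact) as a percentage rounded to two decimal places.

0.96%

Approximate: r ≈ 21.290% − 7.500% = 13.7900%
Exact: (1 + 0.2129)/(1 + 0.0750) − 1 = 12.8279%
Error = 13.7900% − 12.8279% = 0.9621% → 0.96%.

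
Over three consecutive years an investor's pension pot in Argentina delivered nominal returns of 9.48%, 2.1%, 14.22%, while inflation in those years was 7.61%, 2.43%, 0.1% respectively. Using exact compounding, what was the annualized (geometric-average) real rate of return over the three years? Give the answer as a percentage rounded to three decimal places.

Compound the nominal returns: 1.0948 × 1.0210 × 1.1422 = 1.27674065.
Compound inflation: 1.0761 × 1.0243 × 1.0010 = 1.10335148.
Deflate: 1.27674065 / 1.10335148 = 1.15714772.
Annualized real rate = 1.15714772^(1/3) − 1 = 4.9856% → 4.986%.

4.986%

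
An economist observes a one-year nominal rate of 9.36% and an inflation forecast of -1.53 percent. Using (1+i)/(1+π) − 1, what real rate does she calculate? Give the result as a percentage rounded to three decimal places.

11.059%

By the Fisher equation, 1 + r = (1 + i)/(1 + π).
1 + r = 1.09360 / 0.98470 = 1.110592
r = 1.110592 − 1 = 11.0592%, i.e. 11.059%.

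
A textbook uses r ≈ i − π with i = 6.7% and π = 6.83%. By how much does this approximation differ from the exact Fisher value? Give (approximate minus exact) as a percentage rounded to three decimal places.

Approximate: r ≈ 6.700% − 6.830% = -0.1300%
Exact: (1 + 0.0670)/(1 + 0.0683) − 1 = -0.1217%
Error = -0.1300% − (-0.1217%) = -0.0083% → -0.008%.

-0.008%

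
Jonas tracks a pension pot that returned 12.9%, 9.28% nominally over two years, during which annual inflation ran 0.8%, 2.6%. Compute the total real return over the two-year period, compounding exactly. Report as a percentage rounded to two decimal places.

Nominal growth factor = 1.1290 × 1.0928 = 1.233771
Price-level growth factor = 1.0080 × 1.0260 = 1.034208
Real growth factor = 1.233771 / 1.034208 = 1.192962
Total real return = 1.192962 − 1 → 19.30%.

19.30%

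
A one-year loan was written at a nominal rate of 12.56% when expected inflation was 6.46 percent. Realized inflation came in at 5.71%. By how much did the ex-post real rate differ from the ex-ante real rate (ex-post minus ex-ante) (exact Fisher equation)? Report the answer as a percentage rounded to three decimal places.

0.750%

Ex-ante: (1 + 0.1256)/(1 + 0.0646) − 1 = 5.7299%
Ex-post: (1 + 0.1256)/(1 + 0.0571) − 1 = 6.4800%
Difference (ex-post − ex-ante) = 0.7501% → 0.750%.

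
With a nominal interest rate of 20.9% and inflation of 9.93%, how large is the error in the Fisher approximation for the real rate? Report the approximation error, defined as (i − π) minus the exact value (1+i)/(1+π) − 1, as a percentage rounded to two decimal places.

0.99%

Approximate: r ≈ 20.900% − 9.930% = 10.9700%
Exact: (1 + 0.2090)/(1 + 0.0993) − 1 = 9.9791%
Error = 10.9700% − 9.9791% = 0.9909% → 0.99%.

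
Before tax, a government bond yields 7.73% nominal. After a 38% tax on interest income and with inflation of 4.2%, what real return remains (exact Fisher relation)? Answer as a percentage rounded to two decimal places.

0.57%

After-tax nominal return = 7.73% × (1 − 0.38) = 4.7926%.
1 + r = 1.047926 / 1.04200 = 1.005687
After-tax real rate = 1.005687 − 1 → 0.57%.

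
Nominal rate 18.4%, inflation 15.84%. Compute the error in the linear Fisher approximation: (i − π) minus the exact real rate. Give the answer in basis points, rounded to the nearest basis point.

Approximate: r ≈ 18.400% − 15.840% = 2.5600%
Exact: (1 + 0.1840)/(1 + 0.1584) − 1 = 2.2099%
Error = 2.5600% − 2.2099% = 0.3501% → 35 basis points.

35 basis points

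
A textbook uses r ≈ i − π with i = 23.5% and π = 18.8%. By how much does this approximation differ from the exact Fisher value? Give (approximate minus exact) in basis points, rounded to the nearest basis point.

Approximate: r ≈ 23.500% − 18.800% = 4.7000%
Exact: (1 + 0.2350)/(1 + 0.1880) − 1 = 3.9562%
Error = 4.7000% − 3.9562% = 0.7438% → 74 basis points.

74 basis points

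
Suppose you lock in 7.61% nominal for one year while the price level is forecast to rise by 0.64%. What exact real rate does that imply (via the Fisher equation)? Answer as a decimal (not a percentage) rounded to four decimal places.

1 + r = 1.07610 / 1.00640 = 1.069257
r = 1.069257 − 1 = 6.9257%, i.e. 0.0693.

0.0693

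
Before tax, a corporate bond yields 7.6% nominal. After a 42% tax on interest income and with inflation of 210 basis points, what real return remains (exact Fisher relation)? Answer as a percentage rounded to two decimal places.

After-tax nominal return = 7.6% × (1 − 0.42) = 4.4080%.
1 + r = 1.04408 / 1.02100 = 1.022605
After-tax real rate = 1.022605 − 1 → 2.26%.

2.26%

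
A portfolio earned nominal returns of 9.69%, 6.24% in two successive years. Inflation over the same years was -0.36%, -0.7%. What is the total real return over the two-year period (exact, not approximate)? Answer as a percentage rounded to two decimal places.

Nominal growth factor = 1.0969 × 1.0624 = 1.165347
Price-level growth factor = 0.9964 × 0.9930 = 0.989425
Real growth factor = 1.165347 / 0.989425 = 1.177802
Total real return = 1.177802 − 1 → 17.78%.

17.78%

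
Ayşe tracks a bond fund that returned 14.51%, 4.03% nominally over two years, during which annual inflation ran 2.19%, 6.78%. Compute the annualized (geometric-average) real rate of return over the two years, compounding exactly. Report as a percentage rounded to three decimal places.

Nominal growth factor = 1.1451 × 1.0403 = 1.1912475300
Price-level growth factor = 1.0219 × 1.0678 = 1.0911848200
Real growth factor = 1.1912475300 / 1.0911848200 = 1.0917009733
Annualized real rate = 1.0917009733^(1/2) − 1 = 4.484495% → 4.484%.

4.484%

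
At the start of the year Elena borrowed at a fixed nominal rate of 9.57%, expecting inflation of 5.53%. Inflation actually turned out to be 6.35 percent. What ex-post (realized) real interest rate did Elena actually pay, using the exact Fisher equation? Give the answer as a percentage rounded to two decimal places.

3.03%

Ex-post: (1 + 0.0957)/(1 + 0.0635) − 1 = 3.0277%
So the realized real rate is 3.03%.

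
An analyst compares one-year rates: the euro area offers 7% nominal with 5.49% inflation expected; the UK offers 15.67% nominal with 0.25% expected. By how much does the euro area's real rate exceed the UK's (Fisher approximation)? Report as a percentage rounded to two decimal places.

The euro area: 7% − 5.49% = 1.510%
The UK: 15.67% − 0.25% = 15.420%
Differential = -13.910% → -13.91%.

-13.91%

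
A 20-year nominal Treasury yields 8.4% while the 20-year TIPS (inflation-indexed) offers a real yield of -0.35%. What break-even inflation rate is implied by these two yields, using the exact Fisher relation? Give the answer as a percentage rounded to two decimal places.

(1 + π) = (1 + i)/(1 + r) = 1.08400 / 0.99650 = 1.087807
Break-even inflation = 1.087807 − 1 → 8.78%.

8.78%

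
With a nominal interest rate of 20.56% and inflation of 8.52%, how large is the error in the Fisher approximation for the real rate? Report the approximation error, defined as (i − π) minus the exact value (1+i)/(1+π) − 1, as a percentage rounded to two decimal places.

Approximate: r ≈ 20.560% − 8.520% = 12.0400%
Exact: (1 + 0.2056)/(1 + 0.0852) − 1 = 11.0947%
Error = 12.0400% − 11.0947% = 0.9453% → 0.95%.

0.95%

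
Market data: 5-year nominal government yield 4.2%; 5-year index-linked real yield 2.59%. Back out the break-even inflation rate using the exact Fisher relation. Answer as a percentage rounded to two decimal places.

1.57%

(1 + π) = (1 + i)/(1 + r) = 1.04200 / 1.02590 = 1.015694
Break-even inflation = 1.015694 − 1 → 1.57%.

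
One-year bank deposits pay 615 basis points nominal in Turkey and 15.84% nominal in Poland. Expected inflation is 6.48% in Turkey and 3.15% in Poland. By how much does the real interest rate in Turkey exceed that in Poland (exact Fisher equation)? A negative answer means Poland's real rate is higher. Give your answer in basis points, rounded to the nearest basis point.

-1261 basis points

Turkey: (1 + 0.0615)/(1 + 0.0648) − 1 = -0.3099%
Poland: (1 + 0.1584)/(1 + 0.0315) − 1 = 12.3025%
Differential = -0.3099% − 12.3025% = -12.6124% → -1261 basis points.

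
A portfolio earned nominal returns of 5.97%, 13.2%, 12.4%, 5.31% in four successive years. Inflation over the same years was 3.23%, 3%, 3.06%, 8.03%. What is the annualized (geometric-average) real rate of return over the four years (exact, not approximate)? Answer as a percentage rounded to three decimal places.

Nominal growth factor = 1.0597 × 1.1320 × 1.1240 × 1.0531 = 1.41992461
Price-level growth factor = 1.0323 × 1.0300 × 1.0306 × 1.0803 = 1.18379818
Real growth factor = 1.41992461 / 1.18379818 = 1.19946511
Annualized real rate = 1.19946511^(1/4) − 1 = 4.6518% → 4.652%.

4.652%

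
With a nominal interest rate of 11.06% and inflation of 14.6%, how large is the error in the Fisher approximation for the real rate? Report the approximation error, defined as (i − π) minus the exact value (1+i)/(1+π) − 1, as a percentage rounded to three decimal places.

Approximate: r ≈ 11.060% − 14.600% = -3.5400%
Exact: (1 + 0.1106)/(1 + 0.1460) − 1 = -3.0890%
Error = -3.5400% − (-3.0890%) = -0.4510% → -0.451%.

-0.451%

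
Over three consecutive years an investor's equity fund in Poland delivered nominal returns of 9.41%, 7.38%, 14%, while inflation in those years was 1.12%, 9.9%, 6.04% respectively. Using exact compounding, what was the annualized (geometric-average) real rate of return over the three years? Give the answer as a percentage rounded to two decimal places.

4.36%

Nominal growth factor = 1.0941 × 1.0738 × 1.1400 = 1.33932282
Price-level growth factor = 1.0112 × 1.0990 × 1.0604 = 1.17843185
Real growth factor = 1.33932282 / 1.17843185 = 1.13652972
Annualized real rate = 1.13652972^(1/3) − 1 = 4.3583% → 4.36%.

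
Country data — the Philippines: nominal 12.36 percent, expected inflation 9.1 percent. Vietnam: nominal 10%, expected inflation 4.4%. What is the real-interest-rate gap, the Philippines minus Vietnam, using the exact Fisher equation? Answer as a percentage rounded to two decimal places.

The Philippines: (1 + 0.1236)/(1 + 0.0910) − 1 = 2.9881%
Vietnam: (1 + 0.1000)/(1 + 0.0440) − 1 = 5.3640%
Differential = 2.9881% − 5.3640% = -2.3759% → -2.38%.

-2.38%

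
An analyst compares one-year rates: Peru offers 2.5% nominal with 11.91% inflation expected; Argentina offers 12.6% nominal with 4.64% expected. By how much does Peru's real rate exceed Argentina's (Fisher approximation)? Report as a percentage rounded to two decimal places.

Peru: 2.5% − 11.91% = -9.410%
Argentina: 12.6% − 4.64% = 7.960%
Differential = -17.370% → -17.37%.

-17.37%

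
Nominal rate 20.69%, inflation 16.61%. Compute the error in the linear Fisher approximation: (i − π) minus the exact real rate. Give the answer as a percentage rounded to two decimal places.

Approximate: r ≈ 20.690% − 16.610% = 4.0800%
Exact: (1 + 0.2069)/(1 + 0.1661) − 1 = 3.4988%
Error = 4.0800% − 3.4988% = 0.5812% → 0.58%.

0.58%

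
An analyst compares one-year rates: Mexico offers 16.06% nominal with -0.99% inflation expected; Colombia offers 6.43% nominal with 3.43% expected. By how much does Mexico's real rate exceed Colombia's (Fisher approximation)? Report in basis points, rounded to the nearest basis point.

Mexico: 16.06% − (-0.99%) = 17.050%
Colombia: 6.43% − 3.43% = 3.000%
Differential = 14.050% → 1405 basis points.

1405 basis points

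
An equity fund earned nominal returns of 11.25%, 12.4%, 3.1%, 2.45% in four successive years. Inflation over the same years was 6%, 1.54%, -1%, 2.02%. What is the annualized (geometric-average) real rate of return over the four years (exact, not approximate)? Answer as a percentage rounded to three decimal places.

4.989%

Compound the nominal returns: 1.1125 × 1.1240 × 1.0310 × 1.0245 = 1.32079969.
Compound inflation: 1.0600 × 1.0154 × 0.9900 × 1.0202 = 1.08708509.
Deflate: 1.32079969 / 1.08708509 = 1.21499201.
Annualized real rate = 1.21499201^(1/4) − 1 = 4.9889% → 4.989%.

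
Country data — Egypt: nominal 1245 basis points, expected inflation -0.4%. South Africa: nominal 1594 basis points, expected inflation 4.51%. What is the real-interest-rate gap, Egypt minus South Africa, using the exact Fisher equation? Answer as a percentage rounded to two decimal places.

Egypt: (1 + 0.1245)/(1 − 0.0040) − 1 = 12.9016%
South Africa: (1 + 0.1594)/(1 + 0.0451) − 1 = 10.9368%
Differential = 12.9016% − 10.9368% = 1.9649% → 1.96%.

1.96%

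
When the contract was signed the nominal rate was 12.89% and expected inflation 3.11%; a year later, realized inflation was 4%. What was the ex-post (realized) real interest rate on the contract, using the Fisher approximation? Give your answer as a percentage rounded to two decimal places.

8.89%

Ex-post: 12.89% − 4% = 8.890%
So the realized real rate is 8.89%.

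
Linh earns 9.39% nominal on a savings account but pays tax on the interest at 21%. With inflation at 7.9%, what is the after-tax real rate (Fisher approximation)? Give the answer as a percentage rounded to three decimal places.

After-tax nominal return = 9.39% × (1 − 0.21) = 7.4181%.
r ≈ 7.4181% − 7.9% → -0.482%.

-0.482%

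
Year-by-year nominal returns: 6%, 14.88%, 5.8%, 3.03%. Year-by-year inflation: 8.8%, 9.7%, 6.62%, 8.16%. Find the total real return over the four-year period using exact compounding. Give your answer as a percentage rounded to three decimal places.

-3.560%

Nominal growth factor = 1.0600 × 1.1488 × 1.0580 × 1.0303 = 1.327393
Price-level growth factor = 1.0880 × 1.0970 × 1.0662 × 1.0816 = 1.376388
Real growth factor = 1.327393 / 1.376388 = 0.964404
Total real return = 0.964404 − 1 → -3.560%.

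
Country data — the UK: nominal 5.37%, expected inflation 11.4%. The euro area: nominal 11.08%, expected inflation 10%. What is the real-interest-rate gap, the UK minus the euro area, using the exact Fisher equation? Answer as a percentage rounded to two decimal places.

The UK: (1 + 0.0537)/(1 + 0.1140) − 1 = -5.4129%
The euro area: (1 + 0.1108)/(1 + 0.1000) − 1 = 0.9818%
Differential = -5.4129% − 0.9818% = -6.3947% → -6.39%.

-6.39%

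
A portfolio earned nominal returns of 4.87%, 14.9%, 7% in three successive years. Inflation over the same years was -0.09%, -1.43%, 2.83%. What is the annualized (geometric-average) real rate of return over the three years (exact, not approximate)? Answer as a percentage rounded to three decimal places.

Compound the nominal returns: 1.0487 × 1.1490 × 1.0700 = 1.28930324.
Compound inflation: 0.9991 × 0.9857 × 1.0283 = 1.01268307.
Deflate: 1.28930324 / 1.01268307 = 1.27315571.
Annualized real rate = 1.27315571^(1/3) − 1 = 8.3828% → 8.383%.

8.383%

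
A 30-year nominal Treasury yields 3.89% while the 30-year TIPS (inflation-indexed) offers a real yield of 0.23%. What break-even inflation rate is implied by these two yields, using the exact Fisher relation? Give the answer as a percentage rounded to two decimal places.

(1 + π) = (1 + i)/(1 + r) = 1.03890 / 1.00230 = 1.036516
Break-even inflation = 1.036516 − 1 → 3.65%.

3.65%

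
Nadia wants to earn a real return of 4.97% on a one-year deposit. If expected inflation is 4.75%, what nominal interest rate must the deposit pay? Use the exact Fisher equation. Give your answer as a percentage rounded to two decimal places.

9.96%

(1 + i) = (1 + r)(1 + π) = 1.04970 × 1.04750 = 1.09956075
i = 1.09956075 − 1, so the required nominal rate is 9.96%.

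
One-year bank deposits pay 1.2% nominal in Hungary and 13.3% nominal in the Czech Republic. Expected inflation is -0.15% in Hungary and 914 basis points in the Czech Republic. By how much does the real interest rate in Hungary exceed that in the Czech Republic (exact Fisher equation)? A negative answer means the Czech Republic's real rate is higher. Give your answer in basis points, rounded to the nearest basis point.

Hungary: (1 + 0.0120)/(1 − 0.0015) − 1 = 1.3520%
The Czech Republic: (1 + 0.1330)/(1 + 0.0914) − 1 = 3.8116%
Differential = 1.3520% − 3.8116% = -2.4596% → -246 basis points.

-246 basis points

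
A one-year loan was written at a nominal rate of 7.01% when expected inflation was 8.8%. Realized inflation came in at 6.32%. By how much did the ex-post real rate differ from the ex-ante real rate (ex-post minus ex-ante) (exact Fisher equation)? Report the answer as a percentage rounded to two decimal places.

Ex-ante: (1 + 0.0701)/(1 + 0.0880) − 1 = -1.6452%
Ex-post: (1 + 0.0701)/(1 + 0.0632) − 1 = 0.6490%
Difference (ex-post − ex-ante) = 2.2942% → 2.29%.

2.29%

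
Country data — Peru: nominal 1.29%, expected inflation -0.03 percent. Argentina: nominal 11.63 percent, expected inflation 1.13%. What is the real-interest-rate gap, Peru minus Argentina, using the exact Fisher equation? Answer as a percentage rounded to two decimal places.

-9.06%

Peru: (1 + 0.0129)/(1 − 0.0003) − 1 = 1.3204%
Argentina: (1 + 0.1163)/(1 + 0.0113) − 1 = 10.3827%
Differential = 1.3204% − 10.3827% = -9.0623% → -9.06%.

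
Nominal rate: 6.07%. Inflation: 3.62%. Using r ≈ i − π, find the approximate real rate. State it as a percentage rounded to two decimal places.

2.45%

r ≈ i − π = 6.07% − 3.62% = 2.45%.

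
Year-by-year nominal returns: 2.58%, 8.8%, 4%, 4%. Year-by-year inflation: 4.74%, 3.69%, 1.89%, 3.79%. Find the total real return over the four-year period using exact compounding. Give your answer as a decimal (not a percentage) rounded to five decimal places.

0.05105

Compound the nominal returns: 1.0258 × 1.0880 × 1.0400 × 1.0400 = 1.207142.
Compound inflation: 1.0474 × 1.0369 × 1.0189 × 1.0379 = 1.148515.
Deflate: 1.207142 / 1.148515 = 1.051046.
Total real return = 1.051046 − 1 → 0.05105.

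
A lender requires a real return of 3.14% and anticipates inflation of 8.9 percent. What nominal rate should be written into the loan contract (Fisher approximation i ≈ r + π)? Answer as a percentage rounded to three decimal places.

i ≈ r + π = 3.14% + 8.9% = 12.040%.

12.040%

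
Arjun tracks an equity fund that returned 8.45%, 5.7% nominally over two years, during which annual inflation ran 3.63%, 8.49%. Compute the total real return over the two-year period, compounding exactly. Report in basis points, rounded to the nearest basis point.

196 basis points

Compound the nominal returns: 1.0845 × 1.0570 = 1.146317.
Compound inflation: 1.0363 × 1.0849 = 1.124282.
Deflate: 1.146317 / 1.124282 = 1.019599.
Total real return = 1.019599 − 1 → 196 basis points.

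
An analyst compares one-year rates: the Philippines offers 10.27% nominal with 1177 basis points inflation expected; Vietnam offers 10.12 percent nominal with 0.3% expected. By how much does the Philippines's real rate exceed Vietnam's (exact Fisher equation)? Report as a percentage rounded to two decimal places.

The Philippines: (1 + 0.1027)/(1 + 0.1177) − 1 = -1.3420%
Vietnam: (1 + 0.1012)/(1 + 0.0030) − 1 = 9.7906%
Differential = -1.3420% − 9.7906% = -11.1327% → -11.13%.

-11.13%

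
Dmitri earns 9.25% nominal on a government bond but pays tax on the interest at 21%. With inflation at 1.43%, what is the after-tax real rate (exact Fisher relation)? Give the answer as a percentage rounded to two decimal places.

After-tax nominal return = 9.25% × (1 − 0.21) = 7.3075%.
1 + r = 1.073075 / 1.01430 = 1.057946
After-tax real rate = 1.057946 − 1 → 5.79%.

5.79%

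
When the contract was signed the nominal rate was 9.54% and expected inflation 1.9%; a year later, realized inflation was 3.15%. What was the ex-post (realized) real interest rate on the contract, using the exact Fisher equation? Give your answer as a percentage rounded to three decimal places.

Ex-post: (1 + 0.0954)/(1 + 0.0315) − 1 = 6.1949%
So the realized real rate is 6.195%.

6.195%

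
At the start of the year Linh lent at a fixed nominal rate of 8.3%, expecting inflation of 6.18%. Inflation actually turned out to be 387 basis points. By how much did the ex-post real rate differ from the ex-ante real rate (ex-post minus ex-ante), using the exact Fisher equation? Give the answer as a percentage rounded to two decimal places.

Ex-ante: (1 + 0.0830)/(1 + 0.0618) − 1 = 1.9966%
Ex-post: (1 + 0.0830)/(1 + 0.0387) − 1 = 4.2649%
Difference (ex-post − ex-ante) = 2.2683% → 2.27%.

2.27%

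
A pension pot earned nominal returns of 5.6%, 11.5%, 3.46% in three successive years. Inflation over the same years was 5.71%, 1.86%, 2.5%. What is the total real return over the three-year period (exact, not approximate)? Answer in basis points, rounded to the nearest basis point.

Nominal growth factor = 1.0560 × 1.1150 × 1.0346 = 1.218179
Price-level growth factor = 1.0571 × 1.0186 × 1.0250 = 1.103681
Real growth factor = 1.218179 / 1.103681 = 1.103742
Total real return = 1.103742 − 1 → 1037 basis points.

1037 basis points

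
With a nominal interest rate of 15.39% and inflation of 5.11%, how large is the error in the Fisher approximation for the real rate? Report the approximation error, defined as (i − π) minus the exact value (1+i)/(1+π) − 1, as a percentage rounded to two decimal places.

0.50%

Approximate: r ≈ 15.390% − 5.110% = 10.2800%
Exact: (1 + 0.1539)/(1 + 0.0511) − 1 = 9.7802%
Error = 10.2800% − 9.7802% = 0.4998% → 0.50%.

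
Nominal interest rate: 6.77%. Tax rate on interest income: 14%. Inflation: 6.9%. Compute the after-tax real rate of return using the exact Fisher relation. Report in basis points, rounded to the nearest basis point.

After-tax nominal return = 6.77% × (1 − 0.14) = 5.8222%.
1 + r = 1.058222 / 1.06900 = 0.989918
After-tax real rate = 0.989918 − 1 → -101 basis points.

-101 basis points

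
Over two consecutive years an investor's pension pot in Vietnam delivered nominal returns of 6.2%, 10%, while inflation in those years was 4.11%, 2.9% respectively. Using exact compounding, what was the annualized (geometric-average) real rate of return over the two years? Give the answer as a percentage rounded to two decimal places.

4.43%

Compound the nominal returns: 1.0620 × 1.1000 = 1.168200000.
Compound inflation: 1.0411 × 1.0290 = 1.071291900.
Deflate: 1.168200000 / 1.071291900 = 1.090459099.
Annualized real rate = 1.090459099^(1/2) − 1 = 4.42505% → 4.43%.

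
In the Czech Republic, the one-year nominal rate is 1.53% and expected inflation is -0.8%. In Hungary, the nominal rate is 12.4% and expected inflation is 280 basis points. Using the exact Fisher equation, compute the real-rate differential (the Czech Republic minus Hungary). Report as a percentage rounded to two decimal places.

The Czech Republic: (1 + 0.0153)/(1 − 0.0080) − 1 = 2.3488%
Hungary: (1 + 0.1240)/(1 + 0.0280) − 1 = 9.3385%
Differential = 2.3488% − 9.3385% = -6.9897% → -6.99%.

-6.99%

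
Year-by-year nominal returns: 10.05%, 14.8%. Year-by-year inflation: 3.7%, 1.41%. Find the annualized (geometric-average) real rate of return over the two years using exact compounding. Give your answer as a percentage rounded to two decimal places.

Nominal growth factor = 1.1005 × 1.1480 = 1.26337400
Price-level growth factor = 1.0370 × 1.0141 = 1.05162170
Real growth factor = 1.26337400 / 1.05162170 = 1.20135786
Annualized real rate = 1.20135786^(1/2) − 1 = 9.6065% → 9.61%.

9.61%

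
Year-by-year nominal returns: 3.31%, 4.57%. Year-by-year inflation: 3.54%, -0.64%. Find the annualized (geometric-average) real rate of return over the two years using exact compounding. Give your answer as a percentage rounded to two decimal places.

2.47%

Compound the nominal returns: 1.0331 × 1.0457 = 1.08031267.
Compound inflation: 1.0354 × 0.9936 = 1.02877344.
Deflate: 1.08031267 / 1.02877344 = 1.05009775.
Annualized real rate = 1.05009775^(1/2) − 1 = 2.4743% → 2.47%.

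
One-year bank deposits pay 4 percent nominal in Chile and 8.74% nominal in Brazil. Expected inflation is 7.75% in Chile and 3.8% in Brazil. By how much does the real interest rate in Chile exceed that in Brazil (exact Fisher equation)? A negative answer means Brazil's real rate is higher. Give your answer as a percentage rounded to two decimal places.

-8.24%

Chile: (1 + 0.0400)/(1 + 0.0775) − 1 = -3.4803%
Brazil: (1 + 0.0874)/(1 + 0.0380) − 1 = 4.7592%
Differential = -3.4803% − 4.7592% = -8.2394% → -8.24%.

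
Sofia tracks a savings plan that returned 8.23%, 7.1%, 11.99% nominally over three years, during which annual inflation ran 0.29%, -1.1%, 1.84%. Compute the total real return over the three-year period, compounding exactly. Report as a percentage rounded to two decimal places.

Compound the nominal returns: 1.0823 × 1.0710 × 1.1199 = 1.298125.
Compound inflation: 1.0029 × 0.9890 × 1.0184 = 1.010118.
Deflate: 1.298125 / 1.010118 = 1.285121.
Total real return = 1.285121 − 1 → 28.51%.

28.51%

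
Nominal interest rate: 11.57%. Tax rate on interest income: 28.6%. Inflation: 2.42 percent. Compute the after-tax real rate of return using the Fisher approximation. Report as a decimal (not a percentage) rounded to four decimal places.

0.0584

After-tax nominal return = 11.57% × (1 − 0.286) = 8.26098%.
r ≈ 8.26098% − 2.42% → 0.0584.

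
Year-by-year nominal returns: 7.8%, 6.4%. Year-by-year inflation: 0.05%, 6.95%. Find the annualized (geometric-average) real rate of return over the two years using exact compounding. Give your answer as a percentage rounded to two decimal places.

Nominal growth factor = 1.0780 × 1.0640 = 1.14699200
Price-level growth factor = 1.0005 × 1.0695 = 1.07003475
Real growth factor = 1.14699200 / 1.07003475 = 1.07192033
Annualized real rate = 1.07192033^(1/2) − 1 = 3.5336% → 3.53%.

3.53%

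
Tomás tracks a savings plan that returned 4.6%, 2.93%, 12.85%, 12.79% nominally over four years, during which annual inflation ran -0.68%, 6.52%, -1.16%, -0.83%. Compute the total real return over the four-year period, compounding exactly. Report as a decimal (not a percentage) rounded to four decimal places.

0.3215

Nominal growth factor = 1.0460 × 1.0293 × 1.1285 × 1.1279 = 1.370395
Price-level growth factor = 0.9932 × 1.0652 × 0.9884 × 0.9917 = 1.037005
Real growth factor = 1.370395 / 1.037005 = 1.321493
Total real return = 1.321493 − 1 → 0.3215.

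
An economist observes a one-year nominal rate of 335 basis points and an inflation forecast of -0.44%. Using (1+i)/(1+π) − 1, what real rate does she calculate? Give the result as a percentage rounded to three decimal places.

3.807%

By the Fisher identity, 1 + r = (1 + i)/(1 + π).
1 + r = 1.03350 / 0.99560 = 1.038067
r = 1.038067 − 1 = 3.8067%, i.e. 3.807%.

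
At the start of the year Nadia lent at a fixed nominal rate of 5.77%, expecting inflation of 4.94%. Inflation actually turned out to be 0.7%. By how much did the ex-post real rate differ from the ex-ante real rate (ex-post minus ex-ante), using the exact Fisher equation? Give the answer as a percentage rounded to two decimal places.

Ex-ante: (1 + 0.0577)/(1 + 0.0494) − 1 = 0.7909%
Ex-post: (1 + 0.0577)/(1 + 0.0070) − 1 = 5.0348%
Difference (ex-post − ex-ante) = 4.2438% → 4.24%.

4.24%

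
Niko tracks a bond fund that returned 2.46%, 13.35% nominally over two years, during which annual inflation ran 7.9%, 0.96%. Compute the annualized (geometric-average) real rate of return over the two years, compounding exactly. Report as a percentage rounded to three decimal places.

Compound the nominal returns: 1.0246 × 1.1335 = 1.16138410.
Compound inflation: 1.0790 × 1.0096 = 1.08935840.
Deflate: 1.16138410 / 1.08935840 = 1.06611754.
Annualized real rate = 1.06611754^(1/2) − 1 = 3.2530% → 3.253%.

3.253%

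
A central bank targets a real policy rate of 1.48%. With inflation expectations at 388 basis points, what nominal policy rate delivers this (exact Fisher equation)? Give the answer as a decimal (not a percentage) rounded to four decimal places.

(1 + i) = (1 + r)(1 + π) = 1.01480 × 1.03880 = 1.05417424
i = 1.05417424 − 1, so the required nominal rate is 0.0542.

0.0542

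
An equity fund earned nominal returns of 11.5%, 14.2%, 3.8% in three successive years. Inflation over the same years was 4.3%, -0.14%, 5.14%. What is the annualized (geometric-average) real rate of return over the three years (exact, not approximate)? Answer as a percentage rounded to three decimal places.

6.471%

Compound the nominal returns: 1.1150 × 1.1420 × 1.0380 = 1.32171654.
Compound inflation: 1.0430 × 0.9986 × 1.0514 = 1.09507495.
Deflate: 1.32171654 / 1.09507495 = 1.20696446.
Annualized real rate = 1.20696446^(1/3) − 1 = 6.4710% → 6.471%.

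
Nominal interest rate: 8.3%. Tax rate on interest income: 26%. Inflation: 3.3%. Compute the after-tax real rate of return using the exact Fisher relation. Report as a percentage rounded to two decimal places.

After-tax nominal return = 8.3% × (1 − 0.26) = 6.1420%.
1 + r = 1.06142 / 1.03300 = 1.027512
After-tax real rate = 1.027512 − 1 → 2.75%.

2.75%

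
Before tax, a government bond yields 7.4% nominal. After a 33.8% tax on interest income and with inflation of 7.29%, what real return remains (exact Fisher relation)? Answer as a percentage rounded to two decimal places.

-2.23%

After-tax nominal return = 7.4% × (1 − 0.338) = 4.8988%.
1 + r = 1.048988 / 1.07290 = 0.977713
After-tax real rate = 0.977713 − 1 → -2.23%.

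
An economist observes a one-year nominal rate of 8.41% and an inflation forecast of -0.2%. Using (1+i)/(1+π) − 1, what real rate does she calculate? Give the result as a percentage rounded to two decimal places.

By the Fisher equation, 1 + r = (1 + i)/(1 + π).
1 + r = 1.08410 / 0.99800 = 1.086273
r = 1.086273 − 1 = 8.6273%, i.e. 8.63%.

8.63%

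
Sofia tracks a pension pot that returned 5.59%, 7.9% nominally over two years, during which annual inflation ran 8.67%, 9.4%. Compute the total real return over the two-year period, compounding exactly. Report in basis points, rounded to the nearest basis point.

Compound the nominal returns: 1.0559 × 1.0790 = 1.139316.
Compound inflation: 1.0867 × 1.0940 = 1.188850.
Deflate: 1.139316 / 1.188850 = 0.958335.
Total real return = 0.958335 − 1 → -417 basis points.

-417 basis points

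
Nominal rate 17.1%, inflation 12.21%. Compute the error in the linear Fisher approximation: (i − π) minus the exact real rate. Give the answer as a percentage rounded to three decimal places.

0.532%

Approximate: r ≈ 17.100% − 12.210% = 4.8900%
Exact: (1 + 0.1710)/(1 + 0.1221) − 1 = 4.3579%
Error = 4.8900% − 4.3579% = 0.5321% → 0.532%.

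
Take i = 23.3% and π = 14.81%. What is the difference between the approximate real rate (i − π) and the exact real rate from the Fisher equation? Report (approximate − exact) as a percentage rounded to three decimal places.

Approximate: r ≈ 23.300% − 14.810% = 8.4900%
Exact: (1 + 0.2330)/(1 + 0.1481) − 1 = 7.3948%
Error = 8.4900% − 7.3948% = 1.0952% → 1.095%.

1.095%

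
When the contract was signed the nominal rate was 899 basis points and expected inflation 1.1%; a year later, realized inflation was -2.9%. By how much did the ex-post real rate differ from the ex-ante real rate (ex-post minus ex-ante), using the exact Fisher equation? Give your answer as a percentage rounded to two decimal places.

4.44%

Ex-ante: (1 + 0.0899)/(1 + 0.0110) − 1 = 7.8042%
Ex-post: (1 + 0.0899)/(1 − 0.0290) − 1 = 12.2451%
Difference (ex-post − ex-ante) = 4.4410% → 4.44%.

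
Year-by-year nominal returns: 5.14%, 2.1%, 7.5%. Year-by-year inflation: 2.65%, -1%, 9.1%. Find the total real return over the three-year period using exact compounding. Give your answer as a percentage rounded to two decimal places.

4.08%

Nominal growth factor = 1.0514 × 1.0210 × 1.0750 = 1.153990
Price-level growth factor = 1.0265 × 0.9900 × 1.0910 = 1.108712
Real growth factor = 1.153990 / 1.108712 = 1.040838
Total real return = 1.040838 − 1 → 4.08%.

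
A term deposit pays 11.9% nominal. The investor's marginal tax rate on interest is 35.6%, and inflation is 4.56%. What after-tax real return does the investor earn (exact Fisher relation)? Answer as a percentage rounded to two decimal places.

2.97%

After-tax nominal return = 11.9% × (1 − 0.356) = 7.6636%.
1 + r = 1.076636 / 1.04560 = 1.029682
After-tax real rate = 1.029682 − 1 → 2.97%.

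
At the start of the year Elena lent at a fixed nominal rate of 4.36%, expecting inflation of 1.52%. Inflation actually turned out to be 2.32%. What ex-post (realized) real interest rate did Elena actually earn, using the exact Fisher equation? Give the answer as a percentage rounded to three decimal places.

1.994%

Ex-post: (1 + 0.0436)/(1 + 0.0232) − 1 = 1.9937%
So the realized real rate is 1.994%.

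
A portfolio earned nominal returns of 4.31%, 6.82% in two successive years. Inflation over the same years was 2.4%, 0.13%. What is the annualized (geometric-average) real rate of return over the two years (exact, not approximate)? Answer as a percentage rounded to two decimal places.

4.25%

Compound the nominal returns: 1.0431 × 1.0682 = 1.11423942.
Compound inflation: 1.0240 × 1.0013 = 1.02533120.
Deflate: 1.11423942 / 1.02533120 = 1.08671171.
Annualized real rate = 1.08671171^(1/2) − 1 = 4.2455% → 4.25%.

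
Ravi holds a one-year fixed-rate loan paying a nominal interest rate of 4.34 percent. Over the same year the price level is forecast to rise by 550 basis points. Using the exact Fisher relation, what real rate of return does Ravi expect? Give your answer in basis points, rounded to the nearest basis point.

1 + r = 1.04340 / 1.05500 = 0.989005
r = 0.989005 − 1 = -1.0995%, i.e. -110 basis points.

-110 basis points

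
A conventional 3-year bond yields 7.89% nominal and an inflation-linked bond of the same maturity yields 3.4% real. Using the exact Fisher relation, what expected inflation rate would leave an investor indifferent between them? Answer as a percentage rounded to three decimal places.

4.342%

(1 + π) = (1 + i)/(1 + r) = 1.07890 / 1.03400 = 1.043424
Break-even inflation = 1.043424 − 1 → 4.342%.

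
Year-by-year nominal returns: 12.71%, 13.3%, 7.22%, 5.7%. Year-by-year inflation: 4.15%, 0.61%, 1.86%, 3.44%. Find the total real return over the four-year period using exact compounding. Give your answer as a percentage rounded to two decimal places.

31.08%

Nominal growth factor = 1.1271 × 1.1330 × 1.0722 × 1.0570 = 1.447249
Price-level growth factor = 1.0415 × 1.0061 × 1.0186 × 1.0344 = 1.104060
Real growth factor = 1.447249 / 1.104060 = 1.310843
Total real return = 1.310843 − 1 → 31.08%.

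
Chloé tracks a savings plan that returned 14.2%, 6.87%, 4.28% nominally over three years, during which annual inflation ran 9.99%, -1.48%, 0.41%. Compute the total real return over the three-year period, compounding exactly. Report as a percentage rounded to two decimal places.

Compound the nominal returns: 1.1420 × 1.0687 × 1.0428 = 1.272691.
Compound inflation: 1.0999 × 0.9852 × 1.0041 = 1.088064.
Deflate: 1.272691 / 1.088064 = 1.169683.
Total real return = 1.169683 − 1 → 16.97%.

16.97%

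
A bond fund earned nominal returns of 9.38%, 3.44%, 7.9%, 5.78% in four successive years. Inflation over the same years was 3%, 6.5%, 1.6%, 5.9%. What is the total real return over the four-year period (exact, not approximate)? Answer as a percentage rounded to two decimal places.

Nominal growth factor = 1.0938 × 1.0344 × 1.0790 × 1.0578 = 1.291372
Price-level growth factor = 1.0300 × 1.0650 × 1.0160 × 1.0590 = 1.180257
Real growth factor = 1.291372 / 1.180257 = 1.094145
Total real return = 1.094145 − 1 → 9.41%.

9.41%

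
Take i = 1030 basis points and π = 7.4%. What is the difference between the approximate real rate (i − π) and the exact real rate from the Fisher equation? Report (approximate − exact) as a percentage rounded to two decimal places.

Approximate: r ≈ 10.300% − 7.400% = 2.9000%
Exact: (1 + 0.1030)/(1 + 0.0740) − 1 = 2.7002%
Error = 2.9000% − 2.7002% = 0.1998% → 0.20%.

0.20%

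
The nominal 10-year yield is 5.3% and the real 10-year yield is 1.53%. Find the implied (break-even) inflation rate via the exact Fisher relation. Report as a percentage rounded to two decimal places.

3.71%

(1 + π) = (1 + i)/(1 + r) = 1.05300 / 1.01530 = 1.037132
Break-even inflation = 1.037132 − 1 → 3.71%.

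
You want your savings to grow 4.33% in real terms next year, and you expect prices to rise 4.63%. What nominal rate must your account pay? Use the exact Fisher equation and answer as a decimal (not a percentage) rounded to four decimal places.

0.0916

(1 + i) = (1 + r)(1 + π) = 1.04330 × 1.04630 = 1.09160479
i = 1.09160479 − 1, so the required nominal rate is 0.0916.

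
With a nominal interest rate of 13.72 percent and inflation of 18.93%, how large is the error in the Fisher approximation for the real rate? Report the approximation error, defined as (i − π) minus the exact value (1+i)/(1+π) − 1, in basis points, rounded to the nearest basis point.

Approximate: r ≈ 13.720% − 18.930% = -5.2100%
Exact: (1 + 0.1372)/(1 + 0.1893) − 1 = -4.3807%
Error = -5.2100% − (-4.3807%) = -0.8293% → -83 basis points.

-83 basis points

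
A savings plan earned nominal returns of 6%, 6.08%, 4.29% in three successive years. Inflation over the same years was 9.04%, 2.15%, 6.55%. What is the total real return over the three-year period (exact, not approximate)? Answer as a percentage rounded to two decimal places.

-1.19%

Nominal growth factor = 1.0600 × 1.0608 × 1.0429 = 1.172687
Price-level growth factor = 1.0904 × 1.0215 × 1.0655 = 1.186800
Real growth factor = 1.172687 / 1.186800 = 0.988108
Total real return = 0.988108 − 1 → -1.19%.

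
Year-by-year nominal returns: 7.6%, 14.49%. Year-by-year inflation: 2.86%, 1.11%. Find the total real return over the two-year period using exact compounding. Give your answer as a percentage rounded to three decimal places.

Compound the nominal returns: 1.0760 × 1.1449 = 1.231912.
Compound inflation: 1.0286 × 1.0111 = 1.040017.
Deflate: 1.231912 / 1.040017 = 1.184511.
Total real return = 1.184511 − 1 → 18.451%.

18.451%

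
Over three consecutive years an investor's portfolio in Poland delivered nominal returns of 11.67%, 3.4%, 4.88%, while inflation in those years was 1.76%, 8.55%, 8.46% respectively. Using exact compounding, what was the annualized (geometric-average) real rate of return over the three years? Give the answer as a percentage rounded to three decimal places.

Nominal growth factor = 1.1167 × 1.0340 × 1.0488 = 1.21101559
Price-level growth factor = 1.0176 × 1.0855 × 1.0846 = 1.19805437
Real growth factor = 1.21101559 / 1.19805437 = 1.01081856
Annualized real rate = 1.01081856^(1/3) − 1 = 0.3593% → 0.359%.

0.359%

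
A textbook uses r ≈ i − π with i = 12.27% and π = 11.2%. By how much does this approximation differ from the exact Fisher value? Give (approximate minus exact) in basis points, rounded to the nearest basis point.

Approximate: r ≈ 12.270% − 11.200% = 1.0700%
Exact: (1 + 0.1227)/(1 + 0.1120) − 1 = 0.9622%
Error = 1.0700% − 0.9622% = 0.1078% → 11 basis points.

11 basis points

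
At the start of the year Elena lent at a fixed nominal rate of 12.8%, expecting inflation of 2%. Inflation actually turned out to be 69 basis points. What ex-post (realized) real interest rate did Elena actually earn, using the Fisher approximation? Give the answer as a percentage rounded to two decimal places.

Ex-post: 12.8% − 0.69% = 12.110%
So the realized real rate is 12.11%.

12.11%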